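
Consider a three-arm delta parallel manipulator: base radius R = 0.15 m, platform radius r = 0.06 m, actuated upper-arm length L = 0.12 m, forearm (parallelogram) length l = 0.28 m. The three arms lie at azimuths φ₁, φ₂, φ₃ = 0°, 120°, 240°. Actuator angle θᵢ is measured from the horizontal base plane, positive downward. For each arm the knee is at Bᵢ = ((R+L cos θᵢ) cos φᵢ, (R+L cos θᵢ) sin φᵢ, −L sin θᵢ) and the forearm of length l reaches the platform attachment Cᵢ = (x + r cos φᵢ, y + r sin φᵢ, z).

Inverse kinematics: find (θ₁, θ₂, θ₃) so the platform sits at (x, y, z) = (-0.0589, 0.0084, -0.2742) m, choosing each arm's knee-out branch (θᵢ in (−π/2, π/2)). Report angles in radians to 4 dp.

θ₁ = 0.9602, θ₂ = 0.4362, θ₃ = 0.5240

φ1=0.0° → target in arm frame (-0.0589, 0.0084)
  A cos θ + B sin θ = C:  0.1489·cos θ + -0.2742·sin θ = -0.1393
  θ1 = atan2(B,A) + arccos(C/0.3120) = 0.9602
rotate P by −φ2: (0.0367, 0.0468, -0.2742)
  e−x'=0.0533;  (l²−L²−(e−x')²−y'²−z²)/2L = -0.0676
  γ=atan2(-0.2742,0.0533)=-1.3789;  ψ=arccos(-0.2419)=1.8151;  θ2=γ+ψ≈0.4362
φ3=240.0° → target in arm frame (0.0222, -0.0552)
  e−x'=0.0678;  (l²−L²−(e−x')²−y'²−z²)/2L = -0.0785
  √(A²+B²)=0.2825;  θ3 = -1.3283+1.8523 ≈ 0.5240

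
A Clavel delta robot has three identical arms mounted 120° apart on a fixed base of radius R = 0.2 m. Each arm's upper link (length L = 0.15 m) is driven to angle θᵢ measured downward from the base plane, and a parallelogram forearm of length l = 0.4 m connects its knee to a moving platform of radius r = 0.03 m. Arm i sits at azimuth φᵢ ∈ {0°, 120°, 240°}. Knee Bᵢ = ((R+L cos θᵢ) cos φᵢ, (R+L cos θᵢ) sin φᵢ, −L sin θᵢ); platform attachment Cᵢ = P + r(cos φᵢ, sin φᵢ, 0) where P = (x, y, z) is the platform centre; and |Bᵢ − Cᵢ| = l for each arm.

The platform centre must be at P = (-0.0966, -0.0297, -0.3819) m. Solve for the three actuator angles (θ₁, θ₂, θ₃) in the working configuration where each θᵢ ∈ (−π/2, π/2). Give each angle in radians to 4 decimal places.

arm 1 (φ=0.0°): x'=-0.0966, y'=-0.0297
  A=0.2666, B=-0.3819, C=(l²−L²−A²−y'²−z²)/(2L)=-0.2677
  θ1 = atan2(B,A) + arccos(C/0.4658) = 1.2217
rotate P by −φ2: (0.0226, 0.0985, -0.3819)
  A=0.1474, B=-0.3819, C=(l²−L²−A²−y'²−z²)/(2L)=-0.1326
  γ=atan2(-0.3819,0.1474)=-1.2024;  ψ=arccos(-0.3240)=1.9007;  θ2=γ+ψ≈0.6983
arm 3 (φ=240.0°): x'=0.0740, y'=-0.0688
  e−x'=0.0960;  (l²−L²−(e−x')²−y'²−z²)/2L = -0.0743
  γ=atan2(-0.3819,0.0960)=-1.3246;  ψ=arccos(-0.1887)=1.7607;  θ3=γ+ψ≈0.4361

θ₁ = 1.2217, θ₂ = 0.6983, θ₃ = 0.4361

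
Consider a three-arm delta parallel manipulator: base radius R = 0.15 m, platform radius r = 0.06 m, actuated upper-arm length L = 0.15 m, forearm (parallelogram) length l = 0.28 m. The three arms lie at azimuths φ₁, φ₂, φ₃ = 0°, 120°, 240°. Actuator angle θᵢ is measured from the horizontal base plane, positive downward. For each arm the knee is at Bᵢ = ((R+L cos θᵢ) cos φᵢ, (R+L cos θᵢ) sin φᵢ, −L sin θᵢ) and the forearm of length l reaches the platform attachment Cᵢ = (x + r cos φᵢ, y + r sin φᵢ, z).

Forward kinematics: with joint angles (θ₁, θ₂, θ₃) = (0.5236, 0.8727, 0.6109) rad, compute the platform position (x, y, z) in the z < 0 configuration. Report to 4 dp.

φ1=0.0°: virtual centre (0.2199, 0.0000, -0.0750), radius l
φ2=120.0°: virtual centre (-0.0932, 0.1614, -0.1149), radius l
O3 = (0.2129·cos240.0°, 0.2129·sin240.0°, -0.0860) = (-0.1064, -0.1844, -0.0860)
eliminate P² terms by subtracting sphere 1 from 2 and 3
plane₁₂: -0.6262x+0.3229y+-0.0798z = -0.0060
det = 0.4416;  x = 0.0060+-0.0828z,  y = -0.0071+0.0867z
quadratic in z: (1.0144)z²+(0.1842)z+(-0.0270)=0, √Δ=0.3785 → z ∈ {-0.2774, 0.0958}; z = -0.2774 (taking z<0)
x = 0.0289, y = -0.0311

(0.0289, -0.0311, -0.2774)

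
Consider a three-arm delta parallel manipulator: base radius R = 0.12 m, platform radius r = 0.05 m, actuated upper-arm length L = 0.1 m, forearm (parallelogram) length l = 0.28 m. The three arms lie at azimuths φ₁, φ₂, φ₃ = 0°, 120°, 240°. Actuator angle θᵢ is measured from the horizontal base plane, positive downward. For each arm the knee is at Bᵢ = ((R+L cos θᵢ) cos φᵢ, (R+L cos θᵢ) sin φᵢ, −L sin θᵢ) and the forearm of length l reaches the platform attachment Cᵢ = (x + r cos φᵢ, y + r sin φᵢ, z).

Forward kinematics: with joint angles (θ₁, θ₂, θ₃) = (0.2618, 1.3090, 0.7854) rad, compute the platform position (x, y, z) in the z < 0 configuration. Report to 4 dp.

(0.0943, -0.0622, -0.2892)

S1 = (0.1666·cos0.0°, 0.1666·sin0.0°, -0.0259) = (0.1666, 0.0000, -0.0259)
arm 2 at φ=120.0°: ρ2 = 0.0959;  S2 = (-0.0479, 0.0830, -0.0966)
arm 3 at φ=240.0°: ρ3 = 0.1407;  S3 = (-0.0704, -0.1219, -0.0707)
subtract pairs → two planes through P
linear system: -0.4291x+0.1661y = -0.0099−-0.1414z; -0.4739x+-0.2437y = -0.0036−-0.0897z
Cramer: x(z) = 0.0164-0.2693z;  y(z) = -0.0171+0.1558z
into |P−S₁|² = l²: 1.0968z² + 0.1273z + -0.0549 = 0;  Δ = 0.2570;  z = -0.2892 or 0.1731 → z<0 root = -0.2892
x = 0.0943, y = -0.0622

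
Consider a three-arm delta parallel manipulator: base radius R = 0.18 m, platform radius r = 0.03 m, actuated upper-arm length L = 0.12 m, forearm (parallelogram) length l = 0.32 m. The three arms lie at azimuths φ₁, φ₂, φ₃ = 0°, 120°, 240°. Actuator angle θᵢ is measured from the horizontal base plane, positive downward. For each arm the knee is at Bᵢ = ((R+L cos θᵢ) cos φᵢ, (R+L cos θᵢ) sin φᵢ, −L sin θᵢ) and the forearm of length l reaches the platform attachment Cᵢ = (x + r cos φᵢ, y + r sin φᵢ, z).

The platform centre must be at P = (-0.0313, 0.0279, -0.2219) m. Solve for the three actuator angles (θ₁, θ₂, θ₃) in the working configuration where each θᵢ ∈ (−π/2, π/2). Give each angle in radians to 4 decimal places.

arm 1 (φ=0.0°): x'=-0.0313, y'=0.0279
  A cos θ + B sin θ = C:  0.1813·cos θ + -0.2219·sin θ = 0.0213
  √(A²+B²)=0.2865;  θ1 = -0.8858+1.4964 ≈ 0.6106
φ2=120.0° → target in arm frame (0.0398, 0.0132)
  e−x'=0.1102;  (l²−L²−(e−x')²−y'²−z²)/2L = 0.1102
  θ2 = atan2(B,A) + arccos(C/0.2478) = 0.0000
rotate P by −φ3: (-0.0085, -0.0411, -0.2219)
  e−x'=0.1585;  (l²−L²−(e−x')²−y'²−z²)/2L = 0.0498
  √(A²+B²)=0.2727;  θ3 = -0.9505+1.3872 ≈ 0.4367

θ₁ = 0.6106, θ₂ = 0.0000, θ₃ = 0.4367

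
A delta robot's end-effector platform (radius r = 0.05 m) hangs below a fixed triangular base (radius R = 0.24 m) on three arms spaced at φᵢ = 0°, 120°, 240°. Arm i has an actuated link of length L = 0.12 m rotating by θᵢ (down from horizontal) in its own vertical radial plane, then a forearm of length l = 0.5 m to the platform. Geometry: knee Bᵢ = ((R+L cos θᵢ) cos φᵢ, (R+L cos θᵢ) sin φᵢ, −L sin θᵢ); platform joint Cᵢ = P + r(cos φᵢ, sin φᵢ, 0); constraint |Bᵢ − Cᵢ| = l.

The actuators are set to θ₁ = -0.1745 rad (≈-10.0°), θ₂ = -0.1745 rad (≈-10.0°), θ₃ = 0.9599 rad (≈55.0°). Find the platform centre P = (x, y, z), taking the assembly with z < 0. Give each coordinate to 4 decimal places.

(0.0693, 0.1200, -0.4017)

φ1=0.0°: virtual centre (0.3082, 0.0000, 0.0208), radius l
φ2=120.0°: virtual centre (-0.1541, 0.2669, 0.0208), radius l
φ3=240.0°: virtual centre (-0.1294, -0.2242, -0.0983), radius l
|O₂|²−|O₁|² = 0.0000;  |O₃|²−|O₁|² = -0.0188
linear system: -0.9245x+0.5338y = 0.0000−0.0000z; -0.8752x+-0.4483y = -0.0188−-0.2383z
det = 0.8816;  x = 0.0114+-0.1443z,  y = 0.0197+-0.2499z
into |P−O₁|² = l²: 1.0832z² + 0.0341z + -0.1611 = 0;  Δ = 0.6991;  z = -0.4017 or 0.3702 → z<0 root = -0.4017
x = 0.0693, y = 0.1200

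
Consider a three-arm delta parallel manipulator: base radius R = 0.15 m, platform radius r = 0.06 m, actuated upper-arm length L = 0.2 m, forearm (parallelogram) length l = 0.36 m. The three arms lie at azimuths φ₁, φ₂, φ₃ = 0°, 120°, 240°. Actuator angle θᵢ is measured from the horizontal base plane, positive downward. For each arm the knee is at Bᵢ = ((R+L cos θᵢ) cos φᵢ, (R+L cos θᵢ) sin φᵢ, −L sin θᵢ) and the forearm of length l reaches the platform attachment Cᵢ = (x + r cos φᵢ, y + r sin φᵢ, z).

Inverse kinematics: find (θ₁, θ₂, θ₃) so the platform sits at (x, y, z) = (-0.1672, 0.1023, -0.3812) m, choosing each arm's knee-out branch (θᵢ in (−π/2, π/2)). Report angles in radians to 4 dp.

arm 1 (φ=0.0°): x'=-0.1672, y'=0.1023
  A cos θ + B sin θ = C:  0.2572·cos θ + -0.3812·sin θ = -0.3308
  θ1 = atan2(B,A) + arccos(C/0.4599) = 1.3965
φ2=120.0° → target in arm frame (0.1722, 0.0936)
  A cos θ + B sin θ = C:  -0.0822·cos θ + -0.3812·sin θ = -0.1781
  θ2 = atan2(B,A) + arccos(C/0.3900) = 0.2619
arm 3 (φ=240.0°): x'=-0.0050, y'=-0.1959
  A cos θ + B sin θ = C:  0.0950·cos θ + -0.3812·sin θ = -0.2578
  θ3 = atan2(B,A) + arccos(C/0.3929) = 0.9601

θ₁ = 1.3965, θ₂ = 0.2619, θ₃ = 0.9601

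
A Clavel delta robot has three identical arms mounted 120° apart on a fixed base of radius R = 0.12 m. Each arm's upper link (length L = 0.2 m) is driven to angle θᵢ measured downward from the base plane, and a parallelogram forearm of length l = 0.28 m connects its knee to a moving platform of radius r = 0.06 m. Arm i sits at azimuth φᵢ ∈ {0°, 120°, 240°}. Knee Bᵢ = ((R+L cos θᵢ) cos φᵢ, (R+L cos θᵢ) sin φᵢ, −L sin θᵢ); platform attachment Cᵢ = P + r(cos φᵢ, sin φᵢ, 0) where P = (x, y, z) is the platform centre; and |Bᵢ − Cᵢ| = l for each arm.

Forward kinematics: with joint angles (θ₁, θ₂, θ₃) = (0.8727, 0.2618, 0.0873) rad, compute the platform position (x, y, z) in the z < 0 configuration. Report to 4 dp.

(-0.0872, -0.0156, -0.1990)

centre 1 = (0.1886·cos0.0°, 0.1886·sin0.0°, -0.1532) = (0.1886, 0.0000, -0.1532)
φ2=120.0°: virtual centre (-0.1266, 0.2193, -0.0518), radius l
arm 3 at φ=240.0°: (R−r)+L cos θ3 = 0.2592;  centre 3 = (-0.1296, -0.2245, -0.0174)
|centre ₂|²−|centre ₁|² = 0.0078;  |centre ₃|²−|centre ₁|² = 0.0085
[-0.6303 0.4385 0.2029]·P = 0.0078;  [-0.6363 -0.4490 0.2716]·P = 0.0085
det = 0.5621;  x = -0.0128+0.3740z,  y = -0.0007+0.0748z
quadratic in z: (1.1454)z²+(0.1557)z+(-0.0144)=0, √Δ=0.3002 → z ∈ {-0.1990, 0.0631}; z = -0.1990 (taking z<0)
x = -0.0872, y = -0.0156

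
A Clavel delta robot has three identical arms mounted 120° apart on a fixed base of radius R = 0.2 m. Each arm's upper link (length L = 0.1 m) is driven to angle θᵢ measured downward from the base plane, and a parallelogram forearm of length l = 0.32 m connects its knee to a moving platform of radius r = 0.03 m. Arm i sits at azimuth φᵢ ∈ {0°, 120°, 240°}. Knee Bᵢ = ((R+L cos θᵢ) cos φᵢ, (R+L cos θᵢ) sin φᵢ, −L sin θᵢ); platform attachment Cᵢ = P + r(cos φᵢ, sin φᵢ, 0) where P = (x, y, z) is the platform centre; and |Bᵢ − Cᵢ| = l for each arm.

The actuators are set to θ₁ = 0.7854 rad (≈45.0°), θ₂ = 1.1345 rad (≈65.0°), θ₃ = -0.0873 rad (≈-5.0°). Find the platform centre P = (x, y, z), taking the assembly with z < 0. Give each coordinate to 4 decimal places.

S1 = (0.2407·cos0.0°, 0.2407·sin0.0°, -0.0707) = (0.2407, 0.0000, -0.0707)
arm 2 at φ=120.0°: ρ2 = 0.2123;  S2 = (-0.1061, 0.1838, -0.0906)
φ3=240.0°: virtual centre (-0.1348, -0.2335, 0.0087), radius l
|S₂|²−|S₁|² = -0.0097;  |S₃|²−|S₁|² = 0.0098
[-0.6937 0.3676 -0.0398]·P = -0.0097;  [-0.7510 -0.4670 0.1589]·P = 0.0098
det = 0.6001;  x = 0.0015+0.0663z,  y = -0.0235+0.2335z
into |P−S₁|² = l²: 1.0589z² + 0.0987z + -0.0396 = 0;  Δ = 0.1776;  z = -0.2456 or 0.1524 → z<0 root = -0.2456
x = -0.0148, y = -0.0808

(-0.0148, -0.0808, -0.2456)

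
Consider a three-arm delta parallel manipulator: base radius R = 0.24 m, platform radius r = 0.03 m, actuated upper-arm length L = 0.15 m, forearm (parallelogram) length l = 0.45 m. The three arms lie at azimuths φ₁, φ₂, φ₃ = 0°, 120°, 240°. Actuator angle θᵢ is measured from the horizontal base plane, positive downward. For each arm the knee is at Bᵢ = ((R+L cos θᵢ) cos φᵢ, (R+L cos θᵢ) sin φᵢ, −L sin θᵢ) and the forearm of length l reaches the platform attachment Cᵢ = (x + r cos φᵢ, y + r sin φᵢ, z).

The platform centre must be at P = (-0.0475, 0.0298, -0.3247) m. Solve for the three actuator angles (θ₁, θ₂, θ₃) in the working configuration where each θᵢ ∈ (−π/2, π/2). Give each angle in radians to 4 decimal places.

θ₁ = 0.6111, θ₂ = -0.0001, θ₃ = 0.3491

rotate P by −φ1: (-0.0475, 0.0298, -0.3247)
  e−x'=0.2575;  (l²−L²−(e−x')²−y'²−z²)/2L = 0.0246
  θ1 = atan2(B,A) + arccos(C/0.4144) = 0.6111
arm 2 (φ=120.0°): x'=0.0496, y'=0.0262
  e−x'=0.1604;  (l²−L²−(e−x')²−y'²−z²)/2L = 0.1605
  θ2 = atan2(B,A) + arccos(C/0.3622) = -0.0001
arm 3 (φ=240.0°): x'=-0.0021, y'=-0.0560
  e−x'=0.2121;  (l²−L²−(e−x')²−y'²−z²)/2L = 0.0882
  √(A²+B²)=0.3878;  θ3 = -0.9923+1.3413 ≈ 0.3491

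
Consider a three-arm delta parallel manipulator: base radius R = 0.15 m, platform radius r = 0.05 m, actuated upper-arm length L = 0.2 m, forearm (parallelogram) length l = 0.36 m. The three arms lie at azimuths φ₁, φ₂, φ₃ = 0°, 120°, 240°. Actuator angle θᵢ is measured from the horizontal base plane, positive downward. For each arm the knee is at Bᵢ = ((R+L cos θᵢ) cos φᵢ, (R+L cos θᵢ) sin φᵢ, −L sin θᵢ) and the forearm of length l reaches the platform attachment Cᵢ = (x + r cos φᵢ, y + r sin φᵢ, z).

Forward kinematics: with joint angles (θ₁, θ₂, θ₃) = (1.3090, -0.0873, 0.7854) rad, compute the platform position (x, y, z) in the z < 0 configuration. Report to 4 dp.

(-0.1727, 0.1060, -0.3076)

arm 1 at φ=0.0°: ρ1 = 0.1518;  O1 = (0.1518, 0.0000, -0.1932)
φ2=120.0°: virtual centre (-0.1496, 0.2591, 0.0174), radius l
φ3=240.0°: virtual centre (-0.1207, -0.2091, -0.1414), radius l
|O₂|²−|O₁|² = 0.0295;  |O₃|²−|O₁|² = 0.0179
linear system: -0.6028x+0.5183y = 0.0295−0.4212z; -0.5449x+-0.4182y = 0.0179−0.1035z
det = 0.5345;  x = -0.0405+0.4299z,  y = 0.0098+-0.3127z
sphere 1 gives Az²+Bz+C=0 with A=1.2827, B=0.2149, C=-0.0552;  B²−4AC=0.3296;  roots -0.3076, 0.1400;  negative root z = -0.3076
x = -0.1727, y = 0.1060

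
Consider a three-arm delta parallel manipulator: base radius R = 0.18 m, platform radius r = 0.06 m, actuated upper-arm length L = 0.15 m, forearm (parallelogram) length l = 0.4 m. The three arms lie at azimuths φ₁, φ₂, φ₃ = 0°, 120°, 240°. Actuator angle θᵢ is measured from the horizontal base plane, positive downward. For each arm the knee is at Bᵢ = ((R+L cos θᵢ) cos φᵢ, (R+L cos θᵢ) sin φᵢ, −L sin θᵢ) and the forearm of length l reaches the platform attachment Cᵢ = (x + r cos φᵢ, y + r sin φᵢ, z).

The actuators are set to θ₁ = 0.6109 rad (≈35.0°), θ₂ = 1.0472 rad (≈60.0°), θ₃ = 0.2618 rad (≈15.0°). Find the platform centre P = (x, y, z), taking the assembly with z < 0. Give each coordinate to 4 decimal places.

arm 1 at φ=0.0°: e+L cos θ1 = 0.2429;  centre 1 = (0.2429, 0.0000, -0.0860)
arm 2 at φ=120.0°: e+L cos θ2 = 0.1950;  centre 2 = (-0.0975, 0.1689, -0.1299)
arm 3 at φ=240.0°: e+L cos θ3 = 0.2649;  centre 3 = (-0.1324, -0.2294, -0.0388)
eliminate P² terms by subtracting sphere 1 from 2 and 3
[-0.6807 0.3377 -0.0877]·P = -0.0115;  [-0.7506 -0.4588 0.0944]·P = 0.0053
det = 0.5658;  x = 0.0062+-0.0148z,  y = -0.0216+0.2300z
sphere 1 gives Az²+Bz+C=0 with A=1.0531, B=0.1691, C=-0.0961;  B²−4AC=0.4334;  roots -0.3929, 0.2323;  negative root z = -0.3929
x = 0.0120, y = -0.1120

(0.0120, -0.1120, -0.3929)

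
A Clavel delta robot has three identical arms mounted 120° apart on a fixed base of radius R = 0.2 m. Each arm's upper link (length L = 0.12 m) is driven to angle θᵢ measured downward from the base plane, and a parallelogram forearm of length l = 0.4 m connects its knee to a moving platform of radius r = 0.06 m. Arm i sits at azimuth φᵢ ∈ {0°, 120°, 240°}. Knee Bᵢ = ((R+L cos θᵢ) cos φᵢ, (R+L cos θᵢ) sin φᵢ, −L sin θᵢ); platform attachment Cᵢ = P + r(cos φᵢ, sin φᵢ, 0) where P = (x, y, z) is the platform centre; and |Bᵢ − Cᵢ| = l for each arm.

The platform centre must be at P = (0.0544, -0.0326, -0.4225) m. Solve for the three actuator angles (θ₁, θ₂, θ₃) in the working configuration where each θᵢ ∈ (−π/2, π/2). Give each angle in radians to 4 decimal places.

θ₁ = 0.6105, θ₂ = 1.1341, θ₃ = 0.8727

arm 1 (φ=0.0°): x'=0.0544, y'=-0.0326
  A=0.0856, B=-0.4225, C=(l²−L²−A²−y'²−z²)/(2L)=-0.1721
  γ=atan2(-0.4225,0.0856)=-1.3709;  ψ=arccos(-0.3992)=1.9814;  θ1=γ+ψ≈0.6105
arm 2 (φ=120.0°): x'=-0.0554, y'=-0.0308
  e−x'=0.1954;  (l²−L²−(e−x')²−y'²−z²)/2L = -0.3002
  √(A²+B²)=0.4655;  θ2 = -1.1375+2.2717 ≈ 1.1341
arm 3 (φ=240.0°): x'=0.0010, y'=0.0634
  A=0.1390, B=-0.4225, C=(l²−L²−A²−y'²−z²)/(2L)=-0.2343
  θ3 = atan2(B,A) + arccos(C/0.4448) = 0.8727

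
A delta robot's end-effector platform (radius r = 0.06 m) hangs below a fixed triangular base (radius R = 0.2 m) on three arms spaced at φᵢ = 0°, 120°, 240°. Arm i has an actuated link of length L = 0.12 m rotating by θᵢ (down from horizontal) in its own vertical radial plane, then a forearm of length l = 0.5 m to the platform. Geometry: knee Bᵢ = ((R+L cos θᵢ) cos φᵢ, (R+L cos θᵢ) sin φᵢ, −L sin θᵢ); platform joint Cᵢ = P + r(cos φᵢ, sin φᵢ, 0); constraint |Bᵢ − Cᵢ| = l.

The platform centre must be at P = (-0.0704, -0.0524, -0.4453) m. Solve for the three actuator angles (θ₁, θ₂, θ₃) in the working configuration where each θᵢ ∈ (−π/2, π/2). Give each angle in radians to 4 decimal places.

rotate P by −φ1: (-0.0704, -0.0524, -0.4453)
  e−x'=0.2104;  (l²−L²−(e−x')²−y'²−z²)/2L = -0.0404
  √(A²+B²)=0.4925;  θ1 = -1.1294+1.6530 ≈ 0.5236
φ2=120.0° → target in arm frame (-0.0102, 0.0872)
  A cos θ + B sin θ = C:  0.1502·cos θ + -0.4453·sin θ = 0.0298
  θ2 = atan2(B,A) + arccos(C/0.4699) = 0.2618
φ3=240.0° → target in arm frame (0.0806, -0.0348)
  e−x'=0.0594;  (l²−L²−(e−x')²−y'²−z²)/2L = 0.1357
  √(A²+B²)=0.4492;  θ3 = -1.4381+1.2639 ≈ -0.1742

θ₁ = 0.5236, θ₂ = 0.2618, θ₃ = -0.1742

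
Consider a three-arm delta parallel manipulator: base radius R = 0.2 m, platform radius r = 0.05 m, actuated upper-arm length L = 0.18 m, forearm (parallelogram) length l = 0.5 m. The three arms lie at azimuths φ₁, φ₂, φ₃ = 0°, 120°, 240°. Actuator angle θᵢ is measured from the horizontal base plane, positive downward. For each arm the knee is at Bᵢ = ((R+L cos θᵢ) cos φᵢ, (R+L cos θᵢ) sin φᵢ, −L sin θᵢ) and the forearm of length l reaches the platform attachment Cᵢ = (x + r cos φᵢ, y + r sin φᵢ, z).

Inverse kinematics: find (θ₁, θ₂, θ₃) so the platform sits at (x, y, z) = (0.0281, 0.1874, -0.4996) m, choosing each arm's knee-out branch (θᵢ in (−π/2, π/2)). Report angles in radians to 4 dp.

φ1=0.0° → target in arm frame (0.0281, 0.1874)
  A=0.1219, B=-0.4996, C=(l²−L²−A²−y'²−z²)/(2L)=-0.2277
  γ=atan2(-0.4996,0.1219)=-1.3315;  ψ=arccos(-0.4428)=2.0295;  θ1=γ+ψ≈0.6980
rotate P by −φ2: (0.1482, -0.1180, -0.4996)
  e−x'=0.0018;  (l²−L²−(e−x')²−y'²−z²)/2L = -0.1276
  γ=atan2(-0.4996,0.0018)=-1.5673;  ψ=arccos(-0.2554)=1.8291;  θ2=γ+ψ≈0.2618
arm 3 (φ=240.0°): x'=-0.1763, y'=-0.0694
  A cos θ + B sin θ = C:  0.3263·cos θ + -0.4996·sin θ = -0.3981
  √(A²+B²)=0.5967;  θ3 = -0.9922+2.3011 ≈ 1.3089

θ₁ = 0.6980, θ₂ = 0.2618, θ₃ = 1.3089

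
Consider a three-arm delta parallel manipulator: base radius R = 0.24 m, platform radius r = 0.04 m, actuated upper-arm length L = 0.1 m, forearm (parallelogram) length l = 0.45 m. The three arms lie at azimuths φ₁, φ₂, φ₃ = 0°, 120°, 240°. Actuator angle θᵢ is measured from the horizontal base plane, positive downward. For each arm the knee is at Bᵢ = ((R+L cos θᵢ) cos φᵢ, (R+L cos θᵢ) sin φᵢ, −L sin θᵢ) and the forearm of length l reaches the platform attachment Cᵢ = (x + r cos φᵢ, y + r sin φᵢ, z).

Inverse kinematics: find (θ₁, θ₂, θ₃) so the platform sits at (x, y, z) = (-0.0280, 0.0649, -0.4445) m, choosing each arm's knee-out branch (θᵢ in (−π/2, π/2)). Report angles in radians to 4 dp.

rotate P by −φ1: (-0.0280, 0.0649, -0.4445)
  A=0.2280, B=-0.4445, C=(l²−L²−A²−y'²−z²)/(2L)=-0.3064
  γ=atan2(-0.4445,0.2280)=-1.0969;  ψ=arccos(-0.6133)=2.2310;  θ1=γ+ψ≈1.1342
rotate P by −φ2: (0.0702, -0.0082, -0.4445)
  A cos θ + B sin θ = C:  0.1298·cos θ + -0.4445·sin θ = -0.1100
  γ=atan2(-0.4445,0.1298)=-1.2867;  ψ=arccos(-0.2375)=1.8106;  θ2=γ+ψ≈0.5239
φ3=240.0° → target in arm frame (-0.0422, -0.0567)
  e−x'=0.2422;  (l²−L²−(e−x')²−y'²−z²)/2L = -0.3348
  θ3 = atan2(B,A) + arccos(C/0.5062) = 1.2216

θ₁ = 1.1342, θ₂ = 0.5239, θ₃ = 1.2216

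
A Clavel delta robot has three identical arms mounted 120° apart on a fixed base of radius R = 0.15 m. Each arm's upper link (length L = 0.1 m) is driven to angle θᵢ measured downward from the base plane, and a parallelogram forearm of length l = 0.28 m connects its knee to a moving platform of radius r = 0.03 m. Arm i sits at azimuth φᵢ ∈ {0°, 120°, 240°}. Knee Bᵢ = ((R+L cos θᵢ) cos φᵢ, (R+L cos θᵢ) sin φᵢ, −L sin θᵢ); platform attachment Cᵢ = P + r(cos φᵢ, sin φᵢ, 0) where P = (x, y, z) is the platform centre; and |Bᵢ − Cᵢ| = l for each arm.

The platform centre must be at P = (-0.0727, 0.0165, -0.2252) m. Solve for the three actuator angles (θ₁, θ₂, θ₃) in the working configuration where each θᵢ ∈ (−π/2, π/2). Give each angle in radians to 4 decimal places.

arm 1 (φ=0.0°): x'=-0.0727, y'=0.0165
  e−x'=0.1927;  (l²−L²−(e−x')²−y'²−z²)/2L = -0.0986
  √(A²+B²)=0.2964;  θ1 = -0.8630+1.9099 ≈ 1.0469
rotate P by −φ2: (0.0506, 0.0547, -0.2252)
  A=0.0694, B=-0.2252, C=(l²−L²−A²−y'²−z²)/(2L)=0.0494
  θ2 = atan2(B,A) + arccos(C/0.2356) = 0.0875
rotate P by −φ3: (0.0221, -0.0712, -0.2252)
  A cos θ + B sin θ = C:  0.0979·cos θ + -0.2252·sin θ = 0.0151
  θ3 = atan2(B,A) + arccos(C/0.2456) = 0.3487

θ₁ = 1.0469, θ₂ = 0.0875, θ₃ = 0.3487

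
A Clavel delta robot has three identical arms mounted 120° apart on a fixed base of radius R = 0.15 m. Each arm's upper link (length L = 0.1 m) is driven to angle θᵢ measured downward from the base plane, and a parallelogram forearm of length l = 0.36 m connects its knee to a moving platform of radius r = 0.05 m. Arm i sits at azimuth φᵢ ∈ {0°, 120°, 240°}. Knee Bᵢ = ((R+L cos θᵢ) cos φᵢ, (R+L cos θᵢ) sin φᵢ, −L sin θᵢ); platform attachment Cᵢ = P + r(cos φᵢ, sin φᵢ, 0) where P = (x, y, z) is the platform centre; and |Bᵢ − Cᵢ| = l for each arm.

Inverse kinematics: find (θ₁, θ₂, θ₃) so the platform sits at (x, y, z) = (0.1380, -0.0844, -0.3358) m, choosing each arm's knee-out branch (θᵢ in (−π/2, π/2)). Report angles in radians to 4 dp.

φ1=0.0° → target in arm frame (0.1380, -0.0844)
  A cos θ + B sin θ = C:  -0.0380·cos θ + -0.3358·sin θ = -0.0086
  θ1 = atan2(B,A) + arccos(C/0.3379) = -0.0871
rotate P by −φ2: (-0.1421, -0.0773, -0.3358)
  e−x'=0.2421;  (l²−L²−(e−x')²−y'²−z²)/2L = -0.2887
  √(A²+B²)=0.4140;  θ2 = -0.9462+2.3427 ≈ 1.3965
arm 3 (φ=240.0°): x'=0.0041, y'=0.1617
  A cos θ + B sin θ = C:  0.0959·cos θ + -0.3358·sin θ = -0.1426
  √(A²+B²)=0.3492;  θ3 = -1.2926+1.9913 ≈ 0.6987

θ₁ = -0.0871, θ₂ = 1.3965, θ₃ = 0.6987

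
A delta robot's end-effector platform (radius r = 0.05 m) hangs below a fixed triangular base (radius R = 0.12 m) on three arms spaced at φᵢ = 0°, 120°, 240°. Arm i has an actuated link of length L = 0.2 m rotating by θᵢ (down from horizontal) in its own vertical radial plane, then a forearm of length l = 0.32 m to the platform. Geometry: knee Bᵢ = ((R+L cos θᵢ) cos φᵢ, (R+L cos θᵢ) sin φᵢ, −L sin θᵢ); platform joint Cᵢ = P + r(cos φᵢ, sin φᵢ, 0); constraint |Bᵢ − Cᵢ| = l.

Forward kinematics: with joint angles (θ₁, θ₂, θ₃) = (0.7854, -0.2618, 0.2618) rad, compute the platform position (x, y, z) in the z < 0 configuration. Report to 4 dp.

(-0.0974, 0.0478, -0.2105)

φ1=0.0°: virtual centre (0.2114, 0.0000, -0.1414), radius l
φ2=120.0°: virtual centre (-0.1316, 0.2279, 0.0518), radius l
arm 3 at φ=240.0°: ρ3 = 0.2632;  O3 = (-0.1316, -0.2279, -0.0518)
|O₂|²−|O₁|² = 0.0072;  |O₃|²−|O₁|² = 0.0072
[-0.6860 0.4559 0.3864]·P = 0.0072;  [-0.6860 -0.4559 0.1793]·P = 0.0072
det = 0.6255;  x = -0.0106+0.4123z,  y = 0.0000+-0.2271z
into |P−O₁|² = l²: 1.2216z² + 0.0998z + -0.0331 = 0;  Δ = 0.1718;  z = -0.2105 or 0.1288 → z<0 root = -0.2105
x = -0.0974, y = 0.0478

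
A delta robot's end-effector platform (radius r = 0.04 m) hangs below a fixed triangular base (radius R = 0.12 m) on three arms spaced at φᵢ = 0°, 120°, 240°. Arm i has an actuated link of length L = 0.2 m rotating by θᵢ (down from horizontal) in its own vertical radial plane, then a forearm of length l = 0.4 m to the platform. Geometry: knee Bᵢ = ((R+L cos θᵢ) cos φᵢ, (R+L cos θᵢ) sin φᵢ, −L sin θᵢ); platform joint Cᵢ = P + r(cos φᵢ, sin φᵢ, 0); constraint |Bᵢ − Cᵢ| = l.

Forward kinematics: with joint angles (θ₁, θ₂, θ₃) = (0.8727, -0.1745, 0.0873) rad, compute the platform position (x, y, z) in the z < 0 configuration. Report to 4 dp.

(-0.1591, 0.0333, -0.3072)

φ1=0.0°: virtual centre (0.2086, 0.0000, -0.1532), radius l
arm 2 at φ=120.0°: ρ2 = 0.2770;  centre 2 = (-0.1385, 0.2399, 0.0347)
φ3=240.0°: virtual centre (-0.1396, -0.2418, -0.0174), radius l
eliminate P² terms by subtracting sphere 1 from 2 and 3
[-0.6941 0.4797 0.3759]·P = 0.0109;  [-0.6963 -0.4837 0.2716]·P = 0.0113
Cramer: x(z) = -0.0160+0.4659z;  y(z) = -0.0003-0.1094z
into |P−centre ₁|² = l²: 1.2291z² + 0.0972z + -0.0861 = 0;  Δ = 0.4327;  z = -0.3072 or 0.2281 → z<0 root = -0.3072
x = -0.1591, y = 0.0333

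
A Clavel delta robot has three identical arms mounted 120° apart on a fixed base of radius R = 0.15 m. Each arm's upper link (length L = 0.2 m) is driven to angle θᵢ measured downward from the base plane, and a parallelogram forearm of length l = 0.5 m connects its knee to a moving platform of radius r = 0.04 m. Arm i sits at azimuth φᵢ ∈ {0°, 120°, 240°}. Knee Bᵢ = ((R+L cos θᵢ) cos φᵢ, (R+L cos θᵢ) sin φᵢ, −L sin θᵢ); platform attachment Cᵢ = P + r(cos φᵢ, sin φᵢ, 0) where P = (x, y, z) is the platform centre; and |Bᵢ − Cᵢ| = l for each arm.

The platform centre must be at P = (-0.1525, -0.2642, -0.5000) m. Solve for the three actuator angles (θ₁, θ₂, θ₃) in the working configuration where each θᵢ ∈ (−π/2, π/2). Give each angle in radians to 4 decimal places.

rotate P by −φ1: (-0.1525, -0.2642, -0.5000)
  A cos θ + B sin θ = C:  0.2625·cos θ + -0.5000·sin θ = -0.4468
  γ=atan2(-0.5000,0.2625)=-1.0873;  ψ=arccos(-0.7911)=2.4835;  θ1=γ+ψ≈1.3961
rotate P by −φ2: (-0.1526, 0.2642, -0.5000)
  A cos θ + B sin θ = C:  0.2626·cos θ + -0.5000·sin θ = -0.4468
  √(A²+B²)=0.5647;  θ2 = -1.0873+2.4835 ≈ 1.3962
φ3=240.0° → target in arm frame (0.3051, 0.0000)
  A=-0.1951, B=-0.5000, C=(l²−L²−A²−y'²−z²)/(2L)=-0.1951
  γ=atan2(-0.5000,-0.1951)=-1.9427;  ψ=arccos(-0.3635)=1.9429;  θ3=γ+ψ≈0.0001

θ₁ = 1.3961, θ₂ = 1.3962, θ₃ = 0.0001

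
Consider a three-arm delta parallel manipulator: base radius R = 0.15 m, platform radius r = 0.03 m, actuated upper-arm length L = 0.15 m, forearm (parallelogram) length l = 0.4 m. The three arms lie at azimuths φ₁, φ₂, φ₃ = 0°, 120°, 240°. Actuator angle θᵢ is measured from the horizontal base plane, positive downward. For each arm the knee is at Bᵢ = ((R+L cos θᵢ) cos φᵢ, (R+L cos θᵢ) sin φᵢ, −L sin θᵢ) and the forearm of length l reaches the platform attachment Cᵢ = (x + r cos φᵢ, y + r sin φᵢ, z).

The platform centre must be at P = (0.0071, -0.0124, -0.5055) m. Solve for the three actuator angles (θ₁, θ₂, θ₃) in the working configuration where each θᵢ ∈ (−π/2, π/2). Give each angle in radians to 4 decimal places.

θ₁ = 1.2219, θ₂ = 1.3091, θ₃ = 1.2215

arm 1 (φ=0.0°): x'=0.0071, y'=-0.0124
  A cos θ + B sin θ = C:  0.1129·cos θ + -0.5055·sin θ = -0.4364
  θ1 = atan2(B,A) + arccos(C/0.5180) = 1.2219
φ2=120.0° → target in arm frame (-0.0143, 0.0001)
  A cos θ + B sin θ = C:  0.1343·cos θ + -0.5055·sin θ = -0.4535
  √(A²+B²)=0.5230;  θ2 = -1.3111+2.6202 ≈ 1.3091
φ3=240.0° → target in arm frame (0.0072, 0.0123)
  A=0.1128, B=-0.5055, C=(l²−L²−A²−y'²−z²)/(2L)=-0.4364
  θ3 = atan2(B,A) + arccos(C/0.5179) = 1.2215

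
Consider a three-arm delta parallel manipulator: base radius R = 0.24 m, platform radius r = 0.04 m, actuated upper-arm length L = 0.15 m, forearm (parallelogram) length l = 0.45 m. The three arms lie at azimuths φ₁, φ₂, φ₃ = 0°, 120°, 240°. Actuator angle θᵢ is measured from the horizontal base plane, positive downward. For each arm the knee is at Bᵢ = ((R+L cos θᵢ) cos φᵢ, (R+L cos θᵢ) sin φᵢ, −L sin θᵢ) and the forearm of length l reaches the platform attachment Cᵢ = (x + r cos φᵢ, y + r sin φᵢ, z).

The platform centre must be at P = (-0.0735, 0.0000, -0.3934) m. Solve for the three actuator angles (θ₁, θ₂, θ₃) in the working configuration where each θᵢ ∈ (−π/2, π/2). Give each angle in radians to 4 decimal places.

θ₁ = 0.9596, θ₂ = 0.4361, θ₃ = 0.4361

φ1=0.0° → target in arm frame (-0.0735, 0.0000)
  e−x'=0.2735;  (l²−L²−(e−x')²−y'²−z²)/2L = -0.1652
  γ=atan2(-0.3934,0.2735)=-0.9633;  ψ=arccos(-0.3448)=1.9229;  θ1=γ+ψ≈0.9596
rotate P by −φ2: (0.0367, 0.0637, -0.3934)
  A=0.1633, B=-0.3934, C=(l²−L²−A²−y'²−z²)/(2L)=-0.0182
  θ2 = atan2(B,A) + arccos(C/0.4259) = 0.4361
φ3=240.0° → target in arm frame (0.0368, -0.0637)
  A=0.1632, B=-0.3934, C=(l²−L²−A²−y'²−z²)/(2L)=-0.0182
  √(A²+B²)=0.4259;  θ3 = -1.1775+1.6136 ≈ 0.4361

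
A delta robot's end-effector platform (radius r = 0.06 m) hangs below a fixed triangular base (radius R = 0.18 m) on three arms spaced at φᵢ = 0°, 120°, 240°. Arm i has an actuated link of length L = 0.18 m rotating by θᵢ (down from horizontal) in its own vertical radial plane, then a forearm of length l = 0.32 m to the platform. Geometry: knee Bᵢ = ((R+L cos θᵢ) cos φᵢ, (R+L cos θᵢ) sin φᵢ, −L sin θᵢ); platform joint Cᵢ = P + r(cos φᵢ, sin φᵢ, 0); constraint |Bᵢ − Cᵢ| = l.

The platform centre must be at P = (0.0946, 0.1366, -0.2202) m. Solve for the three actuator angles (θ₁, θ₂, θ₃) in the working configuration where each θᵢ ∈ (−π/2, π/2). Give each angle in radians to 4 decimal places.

θ₁ = 0.0872, θ₂ = 0.2615, θ₃ = 1.3965

φ1=0.0° → target in arm frame (0.0946, 0.1366)
  A cos θ + B sin θ = C:  0.0254·cos θ + -0.2202·sin θ = 0.0061
  √(A²+B²)=0.2217;  θ1 = -1.4560+1.5431 ≈ 0.0872
φ2=120.0° → target in arm frame (0.0710, -0.1502)
  e−x'=0.0490;  (l²−L²−(e−x')²−y'²−z²)/2L = -0.0096
  √(A²+B²)=0.2256;  θ2 = -1.3518+1.6134 ≈ 0.2615
arm 3 (φ=240.0°): x'=-0.1656, y'=0.0136
  A=0.2856, B=-0.2202, C=(l²−L²−A²−y'²−z²)/(2L)=-0.1673
  γ=atan2(-0.2202,0.2856)=-0.6568;  ψ=arccos(-0.4640)=2.0533;  θ3=γ+ψ≈1.3965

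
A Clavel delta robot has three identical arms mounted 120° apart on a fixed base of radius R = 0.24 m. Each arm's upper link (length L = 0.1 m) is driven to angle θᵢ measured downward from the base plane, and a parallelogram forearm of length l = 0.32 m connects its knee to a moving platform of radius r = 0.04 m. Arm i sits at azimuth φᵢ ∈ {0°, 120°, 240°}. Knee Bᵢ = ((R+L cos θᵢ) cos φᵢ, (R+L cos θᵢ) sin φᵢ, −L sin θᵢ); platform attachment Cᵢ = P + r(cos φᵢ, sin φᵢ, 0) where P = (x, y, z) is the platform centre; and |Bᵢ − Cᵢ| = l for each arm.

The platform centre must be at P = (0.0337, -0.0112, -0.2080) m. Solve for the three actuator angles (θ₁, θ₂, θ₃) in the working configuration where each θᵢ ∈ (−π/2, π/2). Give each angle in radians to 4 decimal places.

θ₁ = 0.2619, θ₂ = 0.8727, θ₃ = 0.6978

φ1=0.0° → target in arm frame (0.0337, -0.0112)
  A=0.1663, B=-0.2080, C=(l²−L²−A²−y'²−z²)/(2L)=0.1068
  γ=atan2(-0.2080,0.1663)=-0.8963;  ψ=arccos(0.4009)=1.1582;  θ1=γ+ψ≈0.2619
arm 2 (φ=120.0°): x'=-0.0265, y'=-0.0236
  A cos θ + B sin θ = C:  0.2265·cos θ + -0.2080·sin θ = -0.0137
  γ=atan2(-0.2080,0.2265)=-0.7427;  ψ=arccos(-0.0446)=1.6154;  θ2=γ+ψ≈0.8727
φ3=240.0° → target in arm frame (-0.0072, 0.0348)
  e−x'=0.2072;  (l²−L²−(e−x')²−y'²−z²)/2L = 0.0251
  √(A²+B²)=0.2936;  θ3 = -0.7874+1.4853 ≈ 0.6978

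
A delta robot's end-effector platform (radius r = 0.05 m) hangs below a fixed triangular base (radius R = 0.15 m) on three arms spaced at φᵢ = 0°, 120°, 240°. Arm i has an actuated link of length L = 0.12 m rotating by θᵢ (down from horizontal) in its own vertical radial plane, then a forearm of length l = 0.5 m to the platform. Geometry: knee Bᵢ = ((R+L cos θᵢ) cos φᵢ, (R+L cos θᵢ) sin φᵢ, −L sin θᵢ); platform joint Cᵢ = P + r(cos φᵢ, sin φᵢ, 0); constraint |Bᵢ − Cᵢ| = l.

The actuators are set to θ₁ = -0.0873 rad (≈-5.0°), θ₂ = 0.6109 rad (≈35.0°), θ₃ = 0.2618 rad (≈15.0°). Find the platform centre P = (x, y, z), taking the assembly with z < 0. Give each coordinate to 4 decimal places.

(0.0931, -0.0567, -0.4699)

arm 1 at φ=0.0°: ρ1 = 0.2195;  centre 1 = (0.2195, 0.0000, 0.0105)
φ2=120.0°: virtual centre (-0.0991, 0.1717, -0.0688), radius l
centre 3 = (0.2159·cos240.0°, 0.2159·sin240.0°, -0.0311) = (-0.1080, -0.1870, -0.0311)
eliminate P² terms by subtracting sphere 1 from 2 and 3
linear system: -0.6374x+0.3435y = -0.0042−-0.1586z; -0.6550x+-0.3740y = -0.0007−-0.0830z
Cramer: x(z) = 0.0040-0.1896z;  y(z) = -0.0050+0.1100z
quadratic in z: (1.0480)z²+(0.0597)z+(-0.2034)=0, √Δ=0.9253 → z ∈ {-0.4699, 0.4130}; z = -0.4699 (taking z<0)
x = 0.0931, y = -0.0567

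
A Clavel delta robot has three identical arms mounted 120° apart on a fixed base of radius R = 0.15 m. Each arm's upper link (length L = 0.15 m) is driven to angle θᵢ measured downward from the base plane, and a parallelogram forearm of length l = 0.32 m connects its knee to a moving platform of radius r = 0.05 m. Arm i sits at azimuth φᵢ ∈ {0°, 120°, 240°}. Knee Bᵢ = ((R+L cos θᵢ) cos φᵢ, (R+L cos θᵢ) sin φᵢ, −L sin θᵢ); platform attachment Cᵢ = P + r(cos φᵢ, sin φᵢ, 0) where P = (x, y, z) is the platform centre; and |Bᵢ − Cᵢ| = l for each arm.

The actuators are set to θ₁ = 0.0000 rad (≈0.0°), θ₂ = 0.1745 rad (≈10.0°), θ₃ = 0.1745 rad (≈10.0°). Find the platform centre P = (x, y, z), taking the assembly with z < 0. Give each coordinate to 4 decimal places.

S1 = (0.2500·cos0.0°, 0.2500·sin0.0°, 0.0000) = (0.2500, 0.0000, 0.0000)
arm 2 at φ=120.0°: e+L cos θ2 = 0.2477;  S2 = (-0.1239, 0.2145, -0.0260)
arm 3 at φ=240.0°: e+L cos θ3 = 0.2477;  S3 = (-0.1239, -0.2145, -0.0260)
|S₂|²−|S₁|² = -0.0005;  |S₃|²−|S₁|² = -0.0005
linear system: -0.7477x+0.4291y = -0.0005−-0.0521z; -0.7477x+-0.4291y = -0.0005−-0.0521z
Cramer: x(z) = 0.0006-0.0697z;  y(z) = 0.0000+0.0000z
sphere 1 gives Az²+Bz+C=0 with A=1.0049, B=0.0347, C=-0.0402;  B²−4AC=0.1628;  roots -0.2181, 0.1835;  negative root z = -0.2181
x = 0.0158, y = 0.0000

(0.0158, 0.0000, -0.2181)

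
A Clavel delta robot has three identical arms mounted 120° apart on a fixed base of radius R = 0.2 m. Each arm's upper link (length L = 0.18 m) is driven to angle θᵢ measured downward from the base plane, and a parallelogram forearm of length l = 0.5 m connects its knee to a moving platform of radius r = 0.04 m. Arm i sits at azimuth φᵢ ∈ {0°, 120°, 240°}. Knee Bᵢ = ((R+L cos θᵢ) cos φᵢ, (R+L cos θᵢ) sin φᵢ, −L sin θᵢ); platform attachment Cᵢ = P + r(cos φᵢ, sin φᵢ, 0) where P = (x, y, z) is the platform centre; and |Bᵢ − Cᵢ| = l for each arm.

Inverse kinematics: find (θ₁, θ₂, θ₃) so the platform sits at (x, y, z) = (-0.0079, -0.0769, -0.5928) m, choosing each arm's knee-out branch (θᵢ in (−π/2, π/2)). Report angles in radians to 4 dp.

θ₁ = 1.1348, θ₂ = 1.3093, θ₃ = 0.8729

arm 1 (φ=0.0°): x'=-0.0079, y'=-0.0769
  A cos θ + B sin θ = C:  0.1679·cos θ + -0.5928·sin θ = -0.4664
  √(A²+B²)=0.6161;  θ1 = -1.2948+2.4296 ≈ 1.1348
φ2=120.0° → target in arm frame (-0.0626, 0.0453)
  e−x'=0.2226;  (l²−L²−(e−x')²−y'²−z²)/2L = -0.5151
  γ=atan2(-0.5928,0.2226)=-1.2115;  ψ=arccos(-0.8134)=2.5208;  θ2=γ+ψ≈1.3093
rotate P by −φ3: (0.0705, 0.0316, -0.5928)
  A cos θ + B sin θ = C:  0.0895·cos θ + -0.5928·sin θ = -0.3967
  θ3 = atan2(B,A) + arccos(C/0.5995) = 0.8729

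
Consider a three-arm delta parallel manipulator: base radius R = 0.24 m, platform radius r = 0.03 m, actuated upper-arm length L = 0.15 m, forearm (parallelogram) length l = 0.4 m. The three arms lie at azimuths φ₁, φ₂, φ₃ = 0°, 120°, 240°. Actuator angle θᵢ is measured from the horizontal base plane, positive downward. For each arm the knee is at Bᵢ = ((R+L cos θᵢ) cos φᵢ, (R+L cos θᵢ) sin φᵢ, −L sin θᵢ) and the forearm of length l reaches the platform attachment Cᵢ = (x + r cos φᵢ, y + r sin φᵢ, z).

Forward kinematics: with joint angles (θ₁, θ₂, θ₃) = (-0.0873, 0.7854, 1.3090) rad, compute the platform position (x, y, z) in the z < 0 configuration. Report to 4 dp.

(0.1191, 0.0609, -0.3008)

centre 1 = (0.3594·cos0.0°, 0.3594·sin0.0°, 0.0131) = (0.3594, 0.0000, 0.0131)
arm 2 at φ=120.0°: e+L cos θ2 = 0.3161;  centre 2 = (-0.1580, 0.2737, -0.1061)
centre 3 = (0.2488·cos240.0°, 0.2488·sin240.0°, -0.1449) = (-0.1244, -0.2155, -0.1449)
|centre ₂|²−|centre ₁|² = -0.0182;  |centre ₃|²−|centre ₁|² = -0.0465
plane₁₂: -1.0349x+0.5474y+-0.2383z = -0.0182
Cramer: x(z) = 0.0341-0.2825z;  y(z) = 0.0312-0.0988z
quadratic in z: (1.0896)z²+(0.1515)z+(-0.0530)=0, √Δ=0.5040 → z ∈ {-0.3008, 0.1618}; z = -0.3008 (taking z<0)
x = 0.1191, y = 0.0609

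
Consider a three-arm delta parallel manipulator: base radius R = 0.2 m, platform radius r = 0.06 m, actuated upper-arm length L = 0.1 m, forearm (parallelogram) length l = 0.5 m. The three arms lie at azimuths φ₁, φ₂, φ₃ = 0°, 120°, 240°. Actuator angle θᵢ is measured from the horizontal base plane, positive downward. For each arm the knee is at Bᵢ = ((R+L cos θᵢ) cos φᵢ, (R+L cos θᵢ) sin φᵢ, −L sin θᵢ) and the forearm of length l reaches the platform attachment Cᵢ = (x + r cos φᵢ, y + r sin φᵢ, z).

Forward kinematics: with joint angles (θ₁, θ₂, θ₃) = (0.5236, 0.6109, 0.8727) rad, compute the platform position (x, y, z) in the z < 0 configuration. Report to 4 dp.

φ1=0.0°: virtual centre (0.2266, 0.0000, -0.0500), radius l
φ2=120.0°: virtual centre (-0.1110, 0.1922, -0.0574), radius l
φ3=240.0°: virtual centre (-0.1021, -0.1769, -0.0766), radius l
|centre ₂|²−|centre ₁|² = -0.0013;  |centre ₃|²−|centre ₁|² = -0.0063
plane₁₂: -0.6751x+0.3844y+-0.0147z = -0.0013
det = 0.4916;  x = 0.0058+-0.0522z,  y = 0.0068+-0.0534z
into |P−centre ₁|² = l²: 1.0056z² + 0.1223z + -0.1987 = 0;  Δ = 0.8143;  z = -0.5095 or 0.3879 → z<0 root = -0.5095
x = 0.0324, y = 0.0340

(0.0324, 0.0340, -0.5095)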